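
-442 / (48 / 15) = -1105 / 8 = -138.12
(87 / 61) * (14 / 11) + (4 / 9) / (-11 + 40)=320582 / 175131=1.83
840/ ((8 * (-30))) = -7/ 2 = -3.50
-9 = -9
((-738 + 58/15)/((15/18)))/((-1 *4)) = 5506/25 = 220.24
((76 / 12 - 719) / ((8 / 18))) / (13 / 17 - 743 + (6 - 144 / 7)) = 127211 / 60040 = 2.12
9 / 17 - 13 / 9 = -140 / 153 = -0.92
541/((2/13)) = 7033/2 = 3516.50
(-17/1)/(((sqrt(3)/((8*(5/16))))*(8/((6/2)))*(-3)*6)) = 85*sqrt(3)/288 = 0.51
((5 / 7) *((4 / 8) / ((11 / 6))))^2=0.04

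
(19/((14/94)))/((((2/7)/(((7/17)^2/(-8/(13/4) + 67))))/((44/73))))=12514502/17700383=0.71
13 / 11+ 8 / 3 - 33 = -962 / 33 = -29.15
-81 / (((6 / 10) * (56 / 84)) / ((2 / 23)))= -405 / 23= -17.61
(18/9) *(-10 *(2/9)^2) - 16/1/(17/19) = -25984/1377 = -18.87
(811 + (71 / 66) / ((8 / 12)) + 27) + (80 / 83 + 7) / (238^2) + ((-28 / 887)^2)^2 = 839.61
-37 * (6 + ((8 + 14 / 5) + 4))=-3848 / 5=-769.60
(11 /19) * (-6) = -66 /19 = -3.47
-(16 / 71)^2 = -256 / 5041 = -0.05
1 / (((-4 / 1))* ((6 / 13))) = -13 / 24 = -0.54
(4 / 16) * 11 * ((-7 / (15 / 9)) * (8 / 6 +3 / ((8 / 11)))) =-63.04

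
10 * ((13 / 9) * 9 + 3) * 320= 51200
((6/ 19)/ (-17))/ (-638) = 3/ 103037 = 0.00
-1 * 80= -80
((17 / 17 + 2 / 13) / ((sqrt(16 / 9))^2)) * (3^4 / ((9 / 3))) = 3645 / 208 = 17.52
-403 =-403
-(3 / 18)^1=-1 / 6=-0.17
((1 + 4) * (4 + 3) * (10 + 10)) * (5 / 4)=875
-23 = -23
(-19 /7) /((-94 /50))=475 /329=1.44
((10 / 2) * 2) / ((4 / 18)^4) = 32805 / 8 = 4100.62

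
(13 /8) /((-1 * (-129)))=13 /1032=0.01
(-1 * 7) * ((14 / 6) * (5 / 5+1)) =-98 / 3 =-32.67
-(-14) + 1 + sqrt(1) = 16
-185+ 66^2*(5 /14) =9595 /7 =1370.71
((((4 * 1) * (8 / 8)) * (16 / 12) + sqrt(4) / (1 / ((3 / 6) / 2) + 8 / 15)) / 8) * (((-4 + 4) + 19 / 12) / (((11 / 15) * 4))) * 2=0.78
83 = 83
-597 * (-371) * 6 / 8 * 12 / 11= 1993383 / 11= 181216.64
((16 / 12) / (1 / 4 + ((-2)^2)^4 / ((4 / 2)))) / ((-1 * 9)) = -16 / 13851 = -0.00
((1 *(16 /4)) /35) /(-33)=-4 /1155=-0.00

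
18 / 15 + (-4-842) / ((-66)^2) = 1.01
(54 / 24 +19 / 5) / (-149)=-0.04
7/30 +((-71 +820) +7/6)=3752/5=750.40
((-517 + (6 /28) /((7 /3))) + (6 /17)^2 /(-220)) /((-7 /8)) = 3220775588 /5451985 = 590.75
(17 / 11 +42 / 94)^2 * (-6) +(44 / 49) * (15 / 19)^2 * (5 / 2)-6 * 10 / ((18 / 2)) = -412507975970 / 14184225363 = -29.08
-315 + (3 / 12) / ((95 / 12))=-29922 / 95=-314.97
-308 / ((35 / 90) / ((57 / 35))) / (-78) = 7524 / 455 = 16.54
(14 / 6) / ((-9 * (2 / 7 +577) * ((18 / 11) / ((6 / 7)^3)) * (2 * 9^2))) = -22 / 20621223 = -0.00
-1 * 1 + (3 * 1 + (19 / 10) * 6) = 67 / 5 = 13.40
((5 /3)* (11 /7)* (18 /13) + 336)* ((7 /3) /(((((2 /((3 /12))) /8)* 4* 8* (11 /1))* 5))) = 5151 /11440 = 0.45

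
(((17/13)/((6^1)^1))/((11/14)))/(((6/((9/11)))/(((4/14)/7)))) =17/11011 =0.00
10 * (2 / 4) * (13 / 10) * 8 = 52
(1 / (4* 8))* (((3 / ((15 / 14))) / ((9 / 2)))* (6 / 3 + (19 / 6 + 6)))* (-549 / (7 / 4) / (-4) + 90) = 8777 / 240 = 36.57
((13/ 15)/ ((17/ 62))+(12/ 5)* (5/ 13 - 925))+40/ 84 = -17136428/ 7735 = -2215.44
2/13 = 0.15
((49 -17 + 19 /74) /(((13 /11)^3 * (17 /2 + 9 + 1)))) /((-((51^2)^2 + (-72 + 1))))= -102487 /656368843390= -0.00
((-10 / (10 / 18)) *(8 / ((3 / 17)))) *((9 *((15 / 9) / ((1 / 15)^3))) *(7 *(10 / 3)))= -963900000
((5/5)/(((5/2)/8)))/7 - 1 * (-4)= 156/35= 4.46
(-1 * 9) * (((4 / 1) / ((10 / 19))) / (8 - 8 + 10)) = -171 / 25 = -6.84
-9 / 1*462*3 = -12474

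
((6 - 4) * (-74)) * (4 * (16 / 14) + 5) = -9916 / 7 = -1416.57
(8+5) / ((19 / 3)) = 39 / 19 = 2.05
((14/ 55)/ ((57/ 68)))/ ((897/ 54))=5712/ 312455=0.02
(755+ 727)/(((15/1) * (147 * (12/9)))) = 247/490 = 0.50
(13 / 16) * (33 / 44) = 39 / 64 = 0.61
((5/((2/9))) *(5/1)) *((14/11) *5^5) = 4921875/11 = 447443.18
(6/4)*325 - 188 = 599/2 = 299.50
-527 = -527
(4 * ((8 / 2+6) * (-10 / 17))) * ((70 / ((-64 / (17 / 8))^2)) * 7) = -104125 / 8192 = -12.71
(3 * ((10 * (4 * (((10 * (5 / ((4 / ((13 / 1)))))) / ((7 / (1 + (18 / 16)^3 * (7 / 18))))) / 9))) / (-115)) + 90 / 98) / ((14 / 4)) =-2824645 / 3029376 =-0.93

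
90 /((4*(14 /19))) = 855 /28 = 30.54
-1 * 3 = -3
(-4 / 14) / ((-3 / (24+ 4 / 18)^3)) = 20720464 / 15309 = 1353.48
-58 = -58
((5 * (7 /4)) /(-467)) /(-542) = 35 /1012456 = 0.00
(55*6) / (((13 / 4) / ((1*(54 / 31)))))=71280 / 403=176.87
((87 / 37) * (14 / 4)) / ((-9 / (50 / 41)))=-5075 / 4551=-1.12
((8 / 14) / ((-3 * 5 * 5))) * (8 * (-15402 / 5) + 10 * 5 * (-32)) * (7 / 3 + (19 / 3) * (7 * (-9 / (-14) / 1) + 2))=7610528 / 875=8697.75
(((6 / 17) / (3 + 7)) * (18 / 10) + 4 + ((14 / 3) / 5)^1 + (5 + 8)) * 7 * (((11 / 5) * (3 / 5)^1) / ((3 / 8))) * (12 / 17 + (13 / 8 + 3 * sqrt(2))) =560088914 / 541875 + 14134736 * sqrt(2) / 10625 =2914.98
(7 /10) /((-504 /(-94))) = 0.13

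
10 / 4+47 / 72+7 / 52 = 3077 / 936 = 3.29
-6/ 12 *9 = -9/ 2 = -4.50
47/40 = 1.18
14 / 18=7 / 9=0.78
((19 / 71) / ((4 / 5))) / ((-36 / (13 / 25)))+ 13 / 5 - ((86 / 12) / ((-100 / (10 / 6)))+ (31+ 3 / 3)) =-166341 / 5680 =-29.29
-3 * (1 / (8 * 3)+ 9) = -217 / 8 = -27.12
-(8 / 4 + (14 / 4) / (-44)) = -1.92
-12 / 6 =-2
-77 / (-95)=77 / 95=0.81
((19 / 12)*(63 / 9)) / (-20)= -133 / 240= -0.55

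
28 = 28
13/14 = 0.93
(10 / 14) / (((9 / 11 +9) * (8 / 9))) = 55 / 672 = 0.08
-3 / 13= -0.23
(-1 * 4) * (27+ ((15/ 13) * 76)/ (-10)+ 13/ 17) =-16792/ 221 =-75.98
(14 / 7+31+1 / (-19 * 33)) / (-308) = -10345 / 96558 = -0.11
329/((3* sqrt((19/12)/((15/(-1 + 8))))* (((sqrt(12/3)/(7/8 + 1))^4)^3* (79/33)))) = 201236570068359375* sqrt(665)/211246970021347328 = 24.57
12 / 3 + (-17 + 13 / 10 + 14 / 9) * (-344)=219136 / 45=4869.69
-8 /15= -0.53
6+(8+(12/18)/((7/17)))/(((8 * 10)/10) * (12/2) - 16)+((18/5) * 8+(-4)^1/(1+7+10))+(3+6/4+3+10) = 263987/5040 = 52.38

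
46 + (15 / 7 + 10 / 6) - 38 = 248 / 21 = 11.81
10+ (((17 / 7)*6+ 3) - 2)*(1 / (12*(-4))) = 3251 / 336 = 9.68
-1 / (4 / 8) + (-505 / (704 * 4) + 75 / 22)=3463 / 2816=1.23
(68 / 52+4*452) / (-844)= -23521 / 10972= -2.14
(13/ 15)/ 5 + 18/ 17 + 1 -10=-9904/ 1275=-7.77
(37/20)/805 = 0.00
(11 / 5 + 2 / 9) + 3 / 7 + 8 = 3418 / 315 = 10.85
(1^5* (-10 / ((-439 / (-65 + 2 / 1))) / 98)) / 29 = -45 / 89117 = -0.00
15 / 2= 7.50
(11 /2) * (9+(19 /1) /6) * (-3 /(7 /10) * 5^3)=-501875 /14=-35848.21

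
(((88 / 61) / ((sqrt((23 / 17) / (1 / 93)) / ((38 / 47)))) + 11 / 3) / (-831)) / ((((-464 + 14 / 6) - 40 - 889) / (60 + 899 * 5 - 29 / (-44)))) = 3808531 * sqrt(36363) / 1771750463343 + 200449 / 13867728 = 0.01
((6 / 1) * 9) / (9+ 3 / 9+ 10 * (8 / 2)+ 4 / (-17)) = 1377 / 1252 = 1.10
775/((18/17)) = 731.94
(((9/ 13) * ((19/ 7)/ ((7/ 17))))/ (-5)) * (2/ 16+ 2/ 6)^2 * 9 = -351747/ 203840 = -1.73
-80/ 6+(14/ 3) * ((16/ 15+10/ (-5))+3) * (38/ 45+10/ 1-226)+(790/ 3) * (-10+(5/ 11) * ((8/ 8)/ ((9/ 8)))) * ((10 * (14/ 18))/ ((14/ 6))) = -78047956/ 7425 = -10511.51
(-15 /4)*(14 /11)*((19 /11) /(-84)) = 95 /968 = 0.10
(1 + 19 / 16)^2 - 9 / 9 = 969 / 256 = 3.79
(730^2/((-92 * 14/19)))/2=-2531275/644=-3930.55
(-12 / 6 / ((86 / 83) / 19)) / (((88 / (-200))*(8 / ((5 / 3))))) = 17.36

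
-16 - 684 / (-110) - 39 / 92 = -51641 / 5060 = -10.21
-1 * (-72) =72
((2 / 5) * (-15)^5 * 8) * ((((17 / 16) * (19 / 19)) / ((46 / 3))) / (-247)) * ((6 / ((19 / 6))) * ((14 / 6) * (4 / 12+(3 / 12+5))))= 3632698125 / 215878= 16827.55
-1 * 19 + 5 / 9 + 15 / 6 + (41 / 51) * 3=-4141 / 306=-13.53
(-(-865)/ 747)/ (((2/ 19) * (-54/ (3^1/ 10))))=-0.06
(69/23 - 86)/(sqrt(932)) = -83 * sqrt(233)/466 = -2.72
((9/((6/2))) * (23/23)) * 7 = 21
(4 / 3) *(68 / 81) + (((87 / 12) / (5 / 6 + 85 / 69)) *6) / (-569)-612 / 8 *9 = -18058964171 / 26270730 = -687.42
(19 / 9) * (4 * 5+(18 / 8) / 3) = 1577 / 36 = 43.81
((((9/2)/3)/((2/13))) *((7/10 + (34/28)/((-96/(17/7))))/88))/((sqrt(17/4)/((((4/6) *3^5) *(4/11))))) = 33151599 *sqrt(17)/64507520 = 2.12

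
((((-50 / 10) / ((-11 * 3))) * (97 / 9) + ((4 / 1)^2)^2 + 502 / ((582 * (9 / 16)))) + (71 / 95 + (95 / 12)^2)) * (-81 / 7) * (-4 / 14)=1066.51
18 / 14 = 1.29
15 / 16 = 0.94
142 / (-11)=-142 / 11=-12.91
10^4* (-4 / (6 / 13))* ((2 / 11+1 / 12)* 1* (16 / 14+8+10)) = -43550000 / 99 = -439898.99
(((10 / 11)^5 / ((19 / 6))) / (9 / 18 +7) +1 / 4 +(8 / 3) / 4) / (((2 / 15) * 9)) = 173098295 / 220317768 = 0.79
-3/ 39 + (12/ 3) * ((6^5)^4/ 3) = 63373412961091583/ 13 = 4874877920083967.92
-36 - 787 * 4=-3184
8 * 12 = 96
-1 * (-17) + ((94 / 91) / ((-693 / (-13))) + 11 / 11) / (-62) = 5108009 / 300762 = 16.98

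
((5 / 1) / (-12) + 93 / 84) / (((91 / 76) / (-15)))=-5510 / 637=-8.65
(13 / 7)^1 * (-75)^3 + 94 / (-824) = -2259562829 / 2884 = -783482.26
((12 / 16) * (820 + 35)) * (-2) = -2565 / 2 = -1282.50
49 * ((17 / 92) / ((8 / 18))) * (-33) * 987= -244184787 / 368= -663545.62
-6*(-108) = 648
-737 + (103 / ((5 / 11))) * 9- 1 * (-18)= 6602 / 5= 1320.40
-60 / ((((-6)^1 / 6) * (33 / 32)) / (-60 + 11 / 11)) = -37760 / 11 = -3432.73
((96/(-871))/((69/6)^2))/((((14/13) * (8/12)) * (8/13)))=-468/248101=-0.00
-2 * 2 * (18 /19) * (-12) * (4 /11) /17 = 3456 /3553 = 0.97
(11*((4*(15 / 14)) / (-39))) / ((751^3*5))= -22 / 38544392341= -0.00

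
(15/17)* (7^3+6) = 5235/17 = 307.94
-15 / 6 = -5 / 2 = -2.50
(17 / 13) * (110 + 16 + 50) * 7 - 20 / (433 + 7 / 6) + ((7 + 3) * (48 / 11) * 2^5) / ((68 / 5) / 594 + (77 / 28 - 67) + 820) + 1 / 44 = 2157840151892391 / 1337862589492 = 1612.90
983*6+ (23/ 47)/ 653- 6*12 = 178805789/ 30691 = 5826.00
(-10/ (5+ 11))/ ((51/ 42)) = -35/ 68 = -0.51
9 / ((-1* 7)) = -1.29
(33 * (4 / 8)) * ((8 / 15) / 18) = 22 / 45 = 0.49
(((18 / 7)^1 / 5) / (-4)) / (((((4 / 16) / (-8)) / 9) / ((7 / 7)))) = 1296 / 35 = 37.03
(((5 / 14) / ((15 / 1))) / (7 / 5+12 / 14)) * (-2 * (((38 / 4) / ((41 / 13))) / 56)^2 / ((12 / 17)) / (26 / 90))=-0.00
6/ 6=1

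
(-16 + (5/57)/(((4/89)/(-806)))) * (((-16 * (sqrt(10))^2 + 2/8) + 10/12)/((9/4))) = 345470213/3078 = 112238.54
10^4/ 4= 2500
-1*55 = -55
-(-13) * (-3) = -39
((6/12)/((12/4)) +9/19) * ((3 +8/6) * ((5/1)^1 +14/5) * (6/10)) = 12.99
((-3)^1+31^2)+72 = 1030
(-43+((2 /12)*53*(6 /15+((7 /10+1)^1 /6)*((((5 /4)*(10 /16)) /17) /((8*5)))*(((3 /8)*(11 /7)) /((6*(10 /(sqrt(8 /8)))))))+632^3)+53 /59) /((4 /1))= 307463569308878429 /4871946240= 63108982.36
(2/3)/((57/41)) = 82/171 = 0.48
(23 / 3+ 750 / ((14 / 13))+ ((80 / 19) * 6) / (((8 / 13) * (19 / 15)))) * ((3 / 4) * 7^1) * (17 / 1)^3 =13715735099 / 722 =18996863.02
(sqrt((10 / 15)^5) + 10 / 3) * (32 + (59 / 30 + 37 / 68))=35201 * sqrt(6) / 6885 + 35201 / 306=127.56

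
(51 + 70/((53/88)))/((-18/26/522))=-6682702/53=-126088.72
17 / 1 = 17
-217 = -217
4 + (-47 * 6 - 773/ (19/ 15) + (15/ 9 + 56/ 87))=-488160/ 551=-885.95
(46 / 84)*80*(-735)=-32200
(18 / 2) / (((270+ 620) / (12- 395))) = -3447 / 890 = -3.87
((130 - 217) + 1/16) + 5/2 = -1351/16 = -84.44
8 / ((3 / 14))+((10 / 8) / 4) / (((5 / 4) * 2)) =899 / 24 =37.46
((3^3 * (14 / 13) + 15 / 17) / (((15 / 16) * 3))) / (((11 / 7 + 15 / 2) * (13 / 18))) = 2966208 / 1824355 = 1.63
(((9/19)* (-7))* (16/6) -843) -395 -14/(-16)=-189387/152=-1245.97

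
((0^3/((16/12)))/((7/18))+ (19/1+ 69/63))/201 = 422/4221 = 0.10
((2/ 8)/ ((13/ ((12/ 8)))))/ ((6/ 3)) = 3/ 208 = 0.01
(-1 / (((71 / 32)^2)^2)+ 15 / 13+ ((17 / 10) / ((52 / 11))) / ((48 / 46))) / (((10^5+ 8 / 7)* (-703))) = -3234963325307 / 156065284569716421120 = -0.00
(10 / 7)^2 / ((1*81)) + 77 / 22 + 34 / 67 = 2144753 / 531846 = 4.03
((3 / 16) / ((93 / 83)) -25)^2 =151708489 / 246016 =616.66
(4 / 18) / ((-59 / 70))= -0.26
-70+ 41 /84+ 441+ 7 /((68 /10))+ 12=549091 /1428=384.52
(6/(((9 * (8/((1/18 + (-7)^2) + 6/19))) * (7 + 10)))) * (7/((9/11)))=1300145/627912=2.07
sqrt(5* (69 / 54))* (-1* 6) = -sqrt(230) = -15.17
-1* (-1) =1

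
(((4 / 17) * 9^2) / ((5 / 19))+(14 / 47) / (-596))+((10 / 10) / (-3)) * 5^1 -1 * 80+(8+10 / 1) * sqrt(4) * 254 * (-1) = -32691084247 / 3571530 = -9153.24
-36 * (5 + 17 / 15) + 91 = -649 / 5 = -129.80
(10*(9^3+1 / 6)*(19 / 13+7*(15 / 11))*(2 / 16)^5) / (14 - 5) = 17215625 / 63258624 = 0.27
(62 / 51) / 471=62 / 24021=0.00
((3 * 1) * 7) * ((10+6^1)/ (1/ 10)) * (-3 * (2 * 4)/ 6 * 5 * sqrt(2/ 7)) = -9600 * sqrt(14) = -35919.91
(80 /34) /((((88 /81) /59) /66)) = 8433.53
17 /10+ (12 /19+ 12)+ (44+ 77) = 25713 /190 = 135.33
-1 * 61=-61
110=110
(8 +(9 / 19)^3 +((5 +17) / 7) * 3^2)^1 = 1747289 / 48013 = 36.39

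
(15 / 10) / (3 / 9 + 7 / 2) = 9 / 23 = 0.39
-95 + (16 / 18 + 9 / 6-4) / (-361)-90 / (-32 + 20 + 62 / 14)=-28622153 / 344394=-83.11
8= 8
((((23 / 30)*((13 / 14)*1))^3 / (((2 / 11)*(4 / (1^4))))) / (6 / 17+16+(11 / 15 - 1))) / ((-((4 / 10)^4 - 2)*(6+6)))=124966952825 / 96006061154304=0.00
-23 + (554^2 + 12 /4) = 306896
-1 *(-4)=4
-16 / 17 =-0.94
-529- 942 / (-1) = 413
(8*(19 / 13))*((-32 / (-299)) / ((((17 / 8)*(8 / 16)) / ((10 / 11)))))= 778240 / 726869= 1.07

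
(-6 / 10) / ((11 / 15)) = -9 / 11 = -0.82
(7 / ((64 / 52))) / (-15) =-91 / 240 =-0.38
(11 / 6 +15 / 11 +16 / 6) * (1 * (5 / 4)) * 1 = 645 / 88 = 7.33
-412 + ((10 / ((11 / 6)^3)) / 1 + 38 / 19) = -543550 / 1331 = -408.38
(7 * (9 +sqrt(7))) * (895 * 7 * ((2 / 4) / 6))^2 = 274751575 * sqrt(7) / 144 +274751575 / 16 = 22220059.13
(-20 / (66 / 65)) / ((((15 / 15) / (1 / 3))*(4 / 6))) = -325 / 33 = -9.85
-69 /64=-1.08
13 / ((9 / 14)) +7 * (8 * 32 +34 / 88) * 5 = 8993.74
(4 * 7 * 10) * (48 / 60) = 224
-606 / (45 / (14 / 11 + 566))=-84032 / 11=-7639.27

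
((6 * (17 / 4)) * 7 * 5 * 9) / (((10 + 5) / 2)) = 1071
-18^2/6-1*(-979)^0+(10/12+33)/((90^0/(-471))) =-31981/2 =-15990.50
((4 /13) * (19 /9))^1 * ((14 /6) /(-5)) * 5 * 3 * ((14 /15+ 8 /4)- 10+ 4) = 24472 /1755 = 13.94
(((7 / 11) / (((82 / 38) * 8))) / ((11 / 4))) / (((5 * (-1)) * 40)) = -133 / 1984400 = -0.00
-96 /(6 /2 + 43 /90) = -8640 /313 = -27.60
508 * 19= 9652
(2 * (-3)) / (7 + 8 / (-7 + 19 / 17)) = -50 / 47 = -1.06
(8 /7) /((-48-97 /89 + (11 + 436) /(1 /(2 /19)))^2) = 22875848 /83076175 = 0.28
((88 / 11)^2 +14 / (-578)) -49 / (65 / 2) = 1173463 / 18785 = 62.47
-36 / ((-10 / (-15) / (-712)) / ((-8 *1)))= -307584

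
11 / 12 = 0.92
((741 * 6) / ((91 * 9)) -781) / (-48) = 5429 / 336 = 16.16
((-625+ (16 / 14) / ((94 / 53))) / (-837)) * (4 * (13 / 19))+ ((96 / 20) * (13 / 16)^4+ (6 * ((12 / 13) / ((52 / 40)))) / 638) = 15944092613248097 / 3851155350282240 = 4.14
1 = 1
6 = 6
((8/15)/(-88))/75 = -1/12375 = -0.00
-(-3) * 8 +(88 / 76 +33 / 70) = 34087 / 1330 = 25.63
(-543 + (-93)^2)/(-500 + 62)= -1351/73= -18.51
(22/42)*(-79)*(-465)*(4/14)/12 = 134695/294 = 458.15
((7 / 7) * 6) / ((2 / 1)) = 3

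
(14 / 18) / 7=1 / 9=0.11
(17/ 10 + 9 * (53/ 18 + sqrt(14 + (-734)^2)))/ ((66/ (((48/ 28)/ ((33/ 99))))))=846/ 385 + 54 * sqrt(538770)/ 77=516.96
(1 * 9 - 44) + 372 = 337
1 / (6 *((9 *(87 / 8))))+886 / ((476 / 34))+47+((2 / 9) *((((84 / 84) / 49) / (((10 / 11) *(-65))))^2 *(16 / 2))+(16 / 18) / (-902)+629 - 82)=176592846930767749 / 268669545519375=657.29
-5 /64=-0.08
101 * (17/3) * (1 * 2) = 3434/3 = 1144.67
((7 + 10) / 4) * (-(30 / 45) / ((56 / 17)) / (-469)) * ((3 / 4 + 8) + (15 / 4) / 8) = 85255 / 5042688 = 0.02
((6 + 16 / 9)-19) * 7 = -707 / 9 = -78.56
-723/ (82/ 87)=-62901/ 82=-767.09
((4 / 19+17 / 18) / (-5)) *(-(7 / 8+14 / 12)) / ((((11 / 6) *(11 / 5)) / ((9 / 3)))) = 19355 / 55176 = 0.35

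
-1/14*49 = -7/2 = -3.50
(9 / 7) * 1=9 / 7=1.29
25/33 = 0.76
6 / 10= 3 / 5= 0.60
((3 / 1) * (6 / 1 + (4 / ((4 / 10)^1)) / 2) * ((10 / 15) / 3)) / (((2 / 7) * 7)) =11 / 3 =3.67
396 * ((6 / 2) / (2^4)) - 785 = -2843 / 4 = -710.75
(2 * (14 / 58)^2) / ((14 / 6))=42 / 841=0.05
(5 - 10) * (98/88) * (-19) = 4655/44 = 105.80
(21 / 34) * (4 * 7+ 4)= 336 / 17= 19.76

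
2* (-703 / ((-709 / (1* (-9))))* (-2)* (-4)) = -101232 / 709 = -142.78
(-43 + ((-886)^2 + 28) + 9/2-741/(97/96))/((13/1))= 11703455/194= 60327.09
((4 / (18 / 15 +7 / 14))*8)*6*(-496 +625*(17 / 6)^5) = 17671074580 / 1377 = 12833024.39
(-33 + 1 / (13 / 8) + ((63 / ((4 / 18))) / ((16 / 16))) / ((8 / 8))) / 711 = 6529 / 18486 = 0.35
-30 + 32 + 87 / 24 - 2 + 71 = 597 / 8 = 74.62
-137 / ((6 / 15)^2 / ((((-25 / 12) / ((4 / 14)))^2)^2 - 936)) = -2148667889825 / 1327104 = -1619065.19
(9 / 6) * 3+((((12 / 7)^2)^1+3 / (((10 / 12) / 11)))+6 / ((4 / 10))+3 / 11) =335859 / 5390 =62.31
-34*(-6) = 204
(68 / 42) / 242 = 17 / 2541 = 0.01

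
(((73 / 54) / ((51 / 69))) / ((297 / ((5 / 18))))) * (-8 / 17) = -16790 / 20857419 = -0.00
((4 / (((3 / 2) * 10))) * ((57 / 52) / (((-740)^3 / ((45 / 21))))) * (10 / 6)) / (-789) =19 / 5818935595200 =0.00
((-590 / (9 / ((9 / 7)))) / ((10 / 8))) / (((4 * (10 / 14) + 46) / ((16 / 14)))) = -1.58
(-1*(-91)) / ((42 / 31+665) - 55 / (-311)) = 877331 / 6426032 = 0.14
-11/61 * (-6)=66/61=1.08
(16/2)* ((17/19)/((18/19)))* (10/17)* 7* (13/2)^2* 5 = 59150/9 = 6572.22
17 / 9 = 1.89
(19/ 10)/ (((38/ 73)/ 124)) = 2263/ 5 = 452.60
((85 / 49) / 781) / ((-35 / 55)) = -85 / 24353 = -0.00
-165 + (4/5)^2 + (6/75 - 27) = -4782/25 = -191.28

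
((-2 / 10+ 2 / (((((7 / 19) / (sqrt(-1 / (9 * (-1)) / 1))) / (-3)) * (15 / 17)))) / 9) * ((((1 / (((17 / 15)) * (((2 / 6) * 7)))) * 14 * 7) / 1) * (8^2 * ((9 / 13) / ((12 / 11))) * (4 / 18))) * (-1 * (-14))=-6573952 / 1989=-3305.15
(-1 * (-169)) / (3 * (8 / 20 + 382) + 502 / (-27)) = 22815 / 152362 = 0.15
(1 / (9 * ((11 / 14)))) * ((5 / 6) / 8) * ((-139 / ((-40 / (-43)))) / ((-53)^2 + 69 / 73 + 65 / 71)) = -216851537 / 276921678528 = -0.00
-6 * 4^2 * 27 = -2592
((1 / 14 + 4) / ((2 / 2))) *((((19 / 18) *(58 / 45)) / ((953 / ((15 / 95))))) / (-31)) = -551 / 18612090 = -0.00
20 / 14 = 10 / 7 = 1.43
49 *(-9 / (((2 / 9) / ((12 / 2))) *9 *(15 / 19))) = -8379 / 5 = -1675.80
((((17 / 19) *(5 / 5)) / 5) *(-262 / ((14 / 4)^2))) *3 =-53448 / 4655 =-11.48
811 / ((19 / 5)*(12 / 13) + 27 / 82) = 4322630 / 20451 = 211.37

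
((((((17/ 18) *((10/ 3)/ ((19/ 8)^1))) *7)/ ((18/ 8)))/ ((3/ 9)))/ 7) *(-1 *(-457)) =1243040/ 1539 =807.69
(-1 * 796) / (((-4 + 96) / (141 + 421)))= -111838 / 23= -4862.52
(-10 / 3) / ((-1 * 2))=5 / 3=1.67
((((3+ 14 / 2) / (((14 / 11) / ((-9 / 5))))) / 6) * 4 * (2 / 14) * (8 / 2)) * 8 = -43.10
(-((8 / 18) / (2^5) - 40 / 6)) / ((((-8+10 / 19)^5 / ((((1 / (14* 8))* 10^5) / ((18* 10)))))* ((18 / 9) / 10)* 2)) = -0.00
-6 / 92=-3 / 46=-0.07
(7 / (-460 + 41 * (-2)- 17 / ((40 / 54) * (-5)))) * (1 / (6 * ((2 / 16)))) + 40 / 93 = 2062840 / 4997913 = 0.41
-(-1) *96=96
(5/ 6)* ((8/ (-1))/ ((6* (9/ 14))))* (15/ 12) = -175/ 81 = -2.16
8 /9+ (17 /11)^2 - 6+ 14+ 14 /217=382889 /33759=11.34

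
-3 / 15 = -1 / 5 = -0.20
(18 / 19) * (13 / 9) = 26 / 19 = 1.37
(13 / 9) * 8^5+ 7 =426047 / 9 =47338.56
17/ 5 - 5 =-1.60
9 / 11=0.82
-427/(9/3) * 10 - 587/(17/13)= -95483/51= -1872.22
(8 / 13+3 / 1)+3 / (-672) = 10515 / 2912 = 3.61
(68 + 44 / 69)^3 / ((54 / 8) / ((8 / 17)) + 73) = 3399265288192 / 918182655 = 3702.17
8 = 8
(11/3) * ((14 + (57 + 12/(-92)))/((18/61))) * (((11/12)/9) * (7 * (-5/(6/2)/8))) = -210543025/1609632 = -130.80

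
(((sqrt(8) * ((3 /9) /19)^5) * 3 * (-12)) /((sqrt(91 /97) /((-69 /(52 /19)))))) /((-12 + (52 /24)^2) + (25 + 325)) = 0.00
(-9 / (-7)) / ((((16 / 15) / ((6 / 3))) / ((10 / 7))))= 675 / 196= 3.44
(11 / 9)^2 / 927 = 121 / 75087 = 0.00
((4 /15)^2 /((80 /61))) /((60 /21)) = 427 /22500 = 0.02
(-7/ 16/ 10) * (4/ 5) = -7/ 200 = -0.04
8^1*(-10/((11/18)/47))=-67680/11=-6152.73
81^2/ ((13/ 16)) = 104976/ 13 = 8075.08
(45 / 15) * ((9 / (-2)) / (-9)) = 3 / 2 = 1.50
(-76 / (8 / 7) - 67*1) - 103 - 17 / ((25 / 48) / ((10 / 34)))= -246.10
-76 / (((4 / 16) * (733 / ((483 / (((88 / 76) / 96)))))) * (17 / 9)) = -1205197056 / 137071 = -8792.50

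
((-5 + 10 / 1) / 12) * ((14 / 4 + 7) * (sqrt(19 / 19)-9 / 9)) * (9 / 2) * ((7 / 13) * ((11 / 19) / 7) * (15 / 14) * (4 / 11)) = 0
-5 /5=-1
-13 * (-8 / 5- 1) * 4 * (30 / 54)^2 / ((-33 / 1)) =-3380 / 2673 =-1.26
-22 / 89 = -0.25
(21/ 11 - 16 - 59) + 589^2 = 3815327/ 11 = 346847.91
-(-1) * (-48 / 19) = -48 / 19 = -2.53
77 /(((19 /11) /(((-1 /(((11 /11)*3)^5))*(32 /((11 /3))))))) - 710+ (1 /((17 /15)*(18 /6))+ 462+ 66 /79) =-513559985 /2066877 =-248.47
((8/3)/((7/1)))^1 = 0.38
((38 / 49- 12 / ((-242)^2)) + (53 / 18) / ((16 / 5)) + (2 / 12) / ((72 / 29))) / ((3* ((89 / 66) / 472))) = 64458454679 / 313442514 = 205.65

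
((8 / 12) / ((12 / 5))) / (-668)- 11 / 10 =-66157 / 60120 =-1.10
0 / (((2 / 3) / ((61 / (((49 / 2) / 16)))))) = 0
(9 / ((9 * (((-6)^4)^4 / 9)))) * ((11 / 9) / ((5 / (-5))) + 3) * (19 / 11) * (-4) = -19 / 484878265344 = -0.00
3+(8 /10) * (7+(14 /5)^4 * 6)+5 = 964484 /3125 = 308.63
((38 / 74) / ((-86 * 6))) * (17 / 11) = -323 / 210012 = -0.00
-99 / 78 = -33 / 26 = -1.27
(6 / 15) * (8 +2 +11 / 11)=22 / 5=4.40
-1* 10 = -10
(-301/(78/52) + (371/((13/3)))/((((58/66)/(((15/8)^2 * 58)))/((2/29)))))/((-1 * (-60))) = 21160811/1085760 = 19.49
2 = 2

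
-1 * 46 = -46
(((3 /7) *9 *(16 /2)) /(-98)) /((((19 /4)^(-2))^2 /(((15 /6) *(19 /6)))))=-111424455 /87808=-1268.96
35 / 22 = 1.59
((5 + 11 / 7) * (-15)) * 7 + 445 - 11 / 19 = -4666 / 19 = -245.58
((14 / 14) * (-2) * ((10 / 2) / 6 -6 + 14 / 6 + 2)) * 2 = 10 / 3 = 3.33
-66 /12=-11 /2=-5.50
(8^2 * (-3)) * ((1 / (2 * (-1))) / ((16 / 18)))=108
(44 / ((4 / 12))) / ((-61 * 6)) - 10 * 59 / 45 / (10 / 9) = -12.16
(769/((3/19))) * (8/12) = 29222/9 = 3246.89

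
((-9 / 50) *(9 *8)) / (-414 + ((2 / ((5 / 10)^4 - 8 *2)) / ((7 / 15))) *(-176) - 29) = 0.03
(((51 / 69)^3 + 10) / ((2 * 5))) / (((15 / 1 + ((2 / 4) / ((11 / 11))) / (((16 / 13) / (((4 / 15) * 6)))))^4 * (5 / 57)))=23088739200 / 116777953000487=0.00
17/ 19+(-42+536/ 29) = -12465/ 551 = -22.62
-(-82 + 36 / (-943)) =77362 / 943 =82.04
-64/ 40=-8/ 5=-1.60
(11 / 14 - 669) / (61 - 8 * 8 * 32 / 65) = -608075 / 26838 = -22.66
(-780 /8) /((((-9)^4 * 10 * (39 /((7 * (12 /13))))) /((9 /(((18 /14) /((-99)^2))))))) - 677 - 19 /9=-244297 /351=-696.00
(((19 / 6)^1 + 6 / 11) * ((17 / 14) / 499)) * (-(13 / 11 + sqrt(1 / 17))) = -7735 / 724548 - 35 * sqrt(17) / 65868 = -0.01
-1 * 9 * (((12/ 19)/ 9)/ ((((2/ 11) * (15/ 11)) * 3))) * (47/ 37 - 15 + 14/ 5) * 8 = 1304864/ 17575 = 74.25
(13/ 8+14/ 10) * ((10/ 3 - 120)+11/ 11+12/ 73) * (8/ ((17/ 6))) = -1224278/ 1241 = -986.53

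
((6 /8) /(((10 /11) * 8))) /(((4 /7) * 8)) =231 /10240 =0.02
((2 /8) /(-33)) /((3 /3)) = -1 /132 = -0.01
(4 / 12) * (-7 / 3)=-7 / 9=-0.78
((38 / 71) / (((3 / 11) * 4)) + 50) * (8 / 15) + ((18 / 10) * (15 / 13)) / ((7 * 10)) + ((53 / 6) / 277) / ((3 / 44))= 27.43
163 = 163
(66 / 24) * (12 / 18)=11 / 6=1.83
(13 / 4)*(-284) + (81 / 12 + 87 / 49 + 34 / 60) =-2686889 / 2940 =-913.91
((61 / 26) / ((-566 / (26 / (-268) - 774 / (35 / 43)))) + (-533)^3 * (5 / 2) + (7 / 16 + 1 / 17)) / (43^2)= -888307174154472393 / 4338888102640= -204731.52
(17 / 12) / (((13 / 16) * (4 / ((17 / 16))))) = 289 / 624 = 0.46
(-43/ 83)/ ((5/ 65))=-559/ 83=-6.73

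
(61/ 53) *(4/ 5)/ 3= 244/ 795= 0.31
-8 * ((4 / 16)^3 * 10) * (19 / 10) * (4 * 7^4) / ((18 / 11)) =-501809 / 36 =-13939.14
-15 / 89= -0.17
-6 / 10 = -3 / 5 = -0.60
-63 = -63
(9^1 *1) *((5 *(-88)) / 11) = -360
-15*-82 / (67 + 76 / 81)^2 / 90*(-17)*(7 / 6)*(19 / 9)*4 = -15017562 / 30283009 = -0.50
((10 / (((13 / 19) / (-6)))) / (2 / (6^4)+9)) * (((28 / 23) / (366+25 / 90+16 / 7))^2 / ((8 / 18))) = -1088844664320 / 4553057324823319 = -0.00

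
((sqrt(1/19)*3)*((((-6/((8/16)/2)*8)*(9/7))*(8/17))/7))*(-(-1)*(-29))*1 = 1202688*sqrt(19)/15827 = 331.23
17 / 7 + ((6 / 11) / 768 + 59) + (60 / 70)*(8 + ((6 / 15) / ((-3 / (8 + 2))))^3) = 5877055 / 88704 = 66.25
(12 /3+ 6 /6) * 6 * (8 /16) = 15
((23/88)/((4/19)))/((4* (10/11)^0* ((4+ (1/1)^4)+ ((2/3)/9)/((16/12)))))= 3933/64064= 0.06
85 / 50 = 17 / 10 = 1.70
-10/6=-1.67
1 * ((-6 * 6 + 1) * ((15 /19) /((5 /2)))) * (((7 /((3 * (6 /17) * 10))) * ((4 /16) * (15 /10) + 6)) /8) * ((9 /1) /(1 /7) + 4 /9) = -8085931 /21888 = -369.42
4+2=6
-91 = -91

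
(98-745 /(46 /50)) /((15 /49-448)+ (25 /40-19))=377496 /247181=1.53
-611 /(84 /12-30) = 611 /23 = 26.57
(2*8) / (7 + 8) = 16 / 15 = 1.07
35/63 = 5/9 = 0.56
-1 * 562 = -562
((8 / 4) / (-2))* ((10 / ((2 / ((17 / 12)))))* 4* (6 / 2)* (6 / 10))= -51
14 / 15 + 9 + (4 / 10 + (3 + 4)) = 52 / 3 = 17.33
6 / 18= 1 / 3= 0.33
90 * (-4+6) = 180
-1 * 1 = -1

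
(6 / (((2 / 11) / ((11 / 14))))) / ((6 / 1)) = 121 / 28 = 4.32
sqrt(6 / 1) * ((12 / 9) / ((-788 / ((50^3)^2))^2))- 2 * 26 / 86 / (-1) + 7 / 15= 691 / 645 + 61035156250000000000 * sqrt(6) / 116427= 1284109263173866.11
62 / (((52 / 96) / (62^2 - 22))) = 437472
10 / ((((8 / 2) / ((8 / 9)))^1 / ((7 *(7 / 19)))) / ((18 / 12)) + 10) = 490 / 547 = 0.90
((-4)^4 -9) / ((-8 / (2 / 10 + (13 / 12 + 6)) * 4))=-56.22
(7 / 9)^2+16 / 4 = 373 / 81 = 4.60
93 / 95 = 0.98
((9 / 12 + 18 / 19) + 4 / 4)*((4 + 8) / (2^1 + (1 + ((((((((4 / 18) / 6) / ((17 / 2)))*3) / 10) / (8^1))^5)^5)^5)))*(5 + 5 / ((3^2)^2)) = 687229386180733928543116830384063015401313752674551293685717945171968472932365082733233245429705929179657648550893960676987148556685425312917483996730697776260421007394415817837198692858712603786352488102267633998218171507444691919916838296260950713934741725030306270960882781394044806407748911207448150114794415860011231500340112618375687866658324480000000000000000000000000000000000000000000000000000000000000000000000000000000000000000000000000000000000000000000000000000000 / 12583533912339673004495619297573741590751003752125335407285186408324324566840093543443735451711093694318775980009825169326391691002247109536942389898495465528432931949791861316495523953712774505974972982622128360776416013681824876439643237810179692430048393989549569910872083290487031017983647523477248102637342129786523322772438231049139602936194662400000000000000000000000000000000000000000000000000000000000000000000000000000000000000000000000000000000000000000000000000019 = 54.61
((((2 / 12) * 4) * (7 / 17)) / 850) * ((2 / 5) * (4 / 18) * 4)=112 / 975375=0.00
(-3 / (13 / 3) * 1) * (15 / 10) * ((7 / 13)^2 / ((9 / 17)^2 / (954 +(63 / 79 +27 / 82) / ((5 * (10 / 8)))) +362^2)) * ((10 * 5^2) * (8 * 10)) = -32824382892840000 / 714305385931057219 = -0.05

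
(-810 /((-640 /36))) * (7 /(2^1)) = 5103 /32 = 159.47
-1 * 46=-46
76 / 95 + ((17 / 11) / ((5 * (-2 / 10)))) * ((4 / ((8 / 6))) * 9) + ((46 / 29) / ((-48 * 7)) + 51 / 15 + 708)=179658607 / 267960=670.47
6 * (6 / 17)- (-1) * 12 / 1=14.12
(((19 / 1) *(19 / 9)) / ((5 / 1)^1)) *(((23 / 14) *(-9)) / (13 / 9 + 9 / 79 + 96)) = -5903433 / 4855480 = -1.22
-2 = -2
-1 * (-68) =68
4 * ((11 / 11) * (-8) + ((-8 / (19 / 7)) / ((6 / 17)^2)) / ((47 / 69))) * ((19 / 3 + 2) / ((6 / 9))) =-5724500 / 2679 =-2136.80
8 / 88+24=265 / 11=24.09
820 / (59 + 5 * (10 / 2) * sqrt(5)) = 12095 / 89 - 5125 * sqrt(5) / 89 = 7.14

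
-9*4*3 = -108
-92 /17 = -5.41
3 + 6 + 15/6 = 23/2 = 11.50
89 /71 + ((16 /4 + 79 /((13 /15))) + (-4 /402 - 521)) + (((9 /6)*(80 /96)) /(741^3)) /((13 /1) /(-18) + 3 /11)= -5417845863338115 /12759804298358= -424.60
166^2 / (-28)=-6889 / 7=-984.14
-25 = -25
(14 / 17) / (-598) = -7 / 5083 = -0.00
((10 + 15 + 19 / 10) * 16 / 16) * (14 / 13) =1883 / 65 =28.97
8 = 8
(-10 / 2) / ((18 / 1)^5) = -5 / 1889568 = -0.00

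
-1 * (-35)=35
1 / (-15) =-1 / 15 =-0.07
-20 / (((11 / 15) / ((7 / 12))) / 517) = -8225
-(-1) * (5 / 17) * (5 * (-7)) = -175 / 17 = -10.29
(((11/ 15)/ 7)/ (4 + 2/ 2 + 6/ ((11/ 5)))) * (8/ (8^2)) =121/ 71400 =0.00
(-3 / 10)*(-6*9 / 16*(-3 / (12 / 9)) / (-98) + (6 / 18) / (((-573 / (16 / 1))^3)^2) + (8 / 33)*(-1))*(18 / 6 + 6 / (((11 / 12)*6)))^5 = 59321564552734327057966875 / 539463870639682811833472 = 109.96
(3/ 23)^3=27/ 12167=0.00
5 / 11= 0.45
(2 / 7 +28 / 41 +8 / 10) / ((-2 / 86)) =-109134 / 1435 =-76.05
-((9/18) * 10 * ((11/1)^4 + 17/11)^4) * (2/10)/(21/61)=-41055079659991114951936/307461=-133529389613613157.28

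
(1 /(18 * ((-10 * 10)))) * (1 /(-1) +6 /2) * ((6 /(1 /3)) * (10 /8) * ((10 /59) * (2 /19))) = -1 /2242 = -0.00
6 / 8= 3 / 4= 0.75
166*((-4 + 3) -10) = -1826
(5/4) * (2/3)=5/6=0.83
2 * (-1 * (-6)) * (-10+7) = -36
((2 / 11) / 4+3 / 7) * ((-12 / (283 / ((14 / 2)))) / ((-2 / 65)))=14235 / 3113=4.57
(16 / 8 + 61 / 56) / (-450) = -173 / 25200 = -0.01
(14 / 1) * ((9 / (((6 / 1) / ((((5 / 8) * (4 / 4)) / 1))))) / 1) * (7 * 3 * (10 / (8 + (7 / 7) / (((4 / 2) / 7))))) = 11025 / 46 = 239.67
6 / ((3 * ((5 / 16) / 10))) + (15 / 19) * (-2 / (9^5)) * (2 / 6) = 71803574 / 1121931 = 64.00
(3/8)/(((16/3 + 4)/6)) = 27/112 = 0.24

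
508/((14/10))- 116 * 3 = 104/7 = 14.86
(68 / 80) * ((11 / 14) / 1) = 187 / 280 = 0.67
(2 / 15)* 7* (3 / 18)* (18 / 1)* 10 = 28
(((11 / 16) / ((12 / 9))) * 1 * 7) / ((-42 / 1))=-11 / 128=-0.09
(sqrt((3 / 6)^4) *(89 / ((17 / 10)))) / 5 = 89 / 34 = 2.62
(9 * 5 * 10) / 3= 150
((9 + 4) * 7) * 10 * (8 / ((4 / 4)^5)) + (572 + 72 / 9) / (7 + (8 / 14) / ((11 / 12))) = 4318020 / 587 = 7356.08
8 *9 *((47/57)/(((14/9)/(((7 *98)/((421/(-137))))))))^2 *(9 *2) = 1161118437235344/63984001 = 18147012.05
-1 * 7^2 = -49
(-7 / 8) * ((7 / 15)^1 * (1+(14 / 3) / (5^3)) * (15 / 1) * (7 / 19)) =-133427 / 57000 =-2.34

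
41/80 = 0.51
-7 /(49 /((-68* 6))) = 408 /7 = 58.29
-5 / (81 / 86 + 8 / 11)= -4730 / 1579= -3.00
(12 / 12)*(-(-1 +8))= -7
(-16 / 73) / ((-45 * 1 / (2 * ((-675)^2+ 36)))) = 1620128 / 365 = 4438.71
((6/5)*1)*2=12/5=2.40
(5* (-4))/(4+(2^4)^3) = -1/205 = -0.00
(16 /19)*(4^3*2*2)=4096 /19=215.58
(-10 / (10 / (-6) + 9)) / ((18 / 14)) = -35 / 33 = -1.06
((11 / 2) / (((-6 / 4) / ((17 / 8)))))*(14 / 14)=-187 / 24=-7.79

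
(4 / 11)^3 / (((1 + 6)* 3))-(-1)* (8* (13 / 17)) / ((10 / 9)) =13086508 / 2375835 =5.51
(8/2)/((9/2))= 8/9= 0.89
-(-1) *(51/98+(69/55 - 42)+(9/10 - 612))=-651.33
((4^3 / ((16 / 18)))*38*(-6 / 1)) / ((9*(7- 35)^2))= -114 / 49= -2.33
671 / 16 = 41.94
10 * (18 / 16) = 45 / 4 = 11.25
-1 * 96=-96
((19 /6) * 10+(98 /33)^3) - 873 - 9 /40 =-1172075593 /1437480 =-815.37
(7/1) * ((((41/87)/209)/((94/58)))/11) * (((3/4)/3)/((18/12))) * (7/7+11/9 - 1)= 287/1591326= 0.00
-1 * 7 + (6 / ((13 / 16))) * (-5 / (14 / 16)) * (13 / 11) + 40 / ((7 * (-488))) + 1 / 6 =-1598347 / 28182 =-56.72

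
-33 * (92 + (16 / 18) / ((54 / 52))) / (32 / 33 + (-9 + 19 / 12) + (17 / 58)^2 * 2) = 9184540816 / 18808659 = 488.31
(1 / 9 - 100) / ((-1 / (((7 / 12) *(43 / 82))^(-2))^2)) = 93647799300096 / 8208541201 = 11408.58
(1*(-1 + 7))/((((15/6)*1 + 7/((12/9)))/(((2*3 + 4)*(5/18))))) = 200/93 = 2.15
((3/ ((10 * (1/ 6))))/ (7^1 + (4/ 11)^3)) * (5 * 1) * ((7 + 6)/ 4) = 51909/ 12508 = 4.15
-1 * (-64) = 64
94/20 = 47/10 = 4.70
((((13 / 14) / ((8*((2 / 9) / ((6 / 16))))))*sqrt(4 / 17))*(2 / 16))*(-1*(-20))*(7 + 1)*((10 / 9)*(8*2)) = 975*sqrt(17) / 119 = 33.78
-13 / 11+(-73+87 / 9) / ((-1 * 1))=2051 / 33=62.15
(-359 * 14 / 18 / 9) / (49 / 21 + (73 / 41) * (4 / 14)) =-721231 / 66069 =-10.92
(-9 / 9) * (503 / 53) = -503 / 53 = -9.49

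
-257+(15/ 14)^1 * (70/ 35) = -1784/ 7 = -254.86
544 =544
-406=-406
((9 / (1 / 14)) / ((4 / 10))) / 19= 315 / 19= 16.58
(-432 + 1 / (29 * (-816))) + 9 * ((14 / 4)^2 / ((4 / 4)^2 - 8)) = -10595557 / 23664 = -447.75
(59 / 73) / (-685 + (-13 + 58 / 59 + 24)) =-3481 / 2898684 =-0.00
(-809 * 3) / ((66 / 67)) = -54203 / 22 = -2463.77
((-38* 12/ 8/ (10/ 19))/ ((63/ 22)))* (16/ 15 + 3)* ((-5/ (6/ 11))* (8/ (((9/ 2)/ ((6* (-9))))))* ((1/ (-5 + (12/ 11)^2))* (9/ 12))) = 1289637844/ 48405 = 26642.66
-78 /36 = -13 /6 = -2.17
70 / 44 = 1.59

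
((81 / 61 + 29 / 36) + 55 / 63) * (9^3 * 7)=3743415 / 244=15341.86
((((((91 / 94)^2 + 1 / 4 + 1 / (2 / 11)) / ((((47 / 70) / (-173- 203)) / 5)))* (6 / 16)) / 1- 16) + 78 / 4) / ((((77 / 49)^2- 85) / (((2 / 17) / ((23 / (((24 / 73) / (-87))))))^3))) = -777871929856 / 1266600682499984249814177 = -0.00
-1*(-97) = 97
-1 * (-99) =99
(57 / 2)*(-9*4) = -1026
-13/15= -0.87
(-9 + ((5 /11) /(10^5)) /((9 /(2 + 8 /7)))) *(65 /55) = -73709987 /6930000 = -10.64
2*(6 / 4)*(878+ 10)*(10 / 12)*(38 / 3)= 28120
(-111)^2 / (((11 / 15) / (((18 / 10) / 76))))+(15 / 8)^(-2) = 74903579 / 188100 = 398.21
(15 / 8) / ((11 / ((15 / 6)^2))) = 375 / 352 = 1.07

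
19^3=6859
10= 10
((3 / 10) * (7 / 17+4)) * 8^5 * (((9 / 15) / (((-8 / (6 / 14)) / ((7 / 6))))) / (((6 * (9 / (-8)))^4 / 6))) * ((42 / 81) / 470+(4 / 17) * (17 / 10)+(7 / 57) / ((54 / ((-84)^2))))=-207919513600 / 2689268607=-77.31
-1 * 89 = -89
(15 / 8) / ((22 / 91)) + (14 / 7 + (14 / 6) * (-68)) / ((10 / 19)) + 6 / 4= -152281 / 528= -288.41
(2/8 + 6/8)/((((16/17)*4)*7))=0.04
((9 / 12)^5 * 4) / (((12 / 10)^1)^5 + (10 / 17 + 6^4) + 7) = 4303125 / 5920880384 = 0.00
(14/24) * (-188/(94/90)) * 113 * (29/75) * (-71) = 1628669/5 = 325733.80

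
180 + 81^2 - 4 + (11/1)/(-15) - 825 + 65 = 5976.27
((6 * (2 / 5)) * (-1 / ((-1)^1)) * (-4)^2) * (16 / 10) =61.44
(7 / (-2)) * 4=-14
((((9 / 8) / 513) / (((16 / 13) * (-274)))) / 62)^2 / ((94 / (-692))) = -0.00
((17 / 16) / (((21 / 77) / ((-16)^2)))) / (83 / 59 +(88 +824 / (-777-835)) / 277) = 19705997168 / 34036785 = 578.96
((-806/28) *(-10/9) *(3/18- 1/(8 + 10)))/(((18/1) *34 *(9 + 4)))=155/347004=0.00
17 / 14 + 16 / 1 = 241 / 14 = 17.21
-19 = -19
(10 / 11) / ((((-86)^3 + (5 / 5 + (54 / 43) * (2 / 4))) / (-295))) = 63425 / 150426859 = 0.00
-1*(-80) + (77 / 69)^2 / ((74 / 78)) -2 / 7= 33304741 / 411033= 81.03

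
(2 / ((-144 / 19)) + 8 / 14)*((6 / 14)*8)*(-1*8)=-1240 / 147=-8.44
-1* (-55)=55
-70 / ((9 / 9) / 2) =-140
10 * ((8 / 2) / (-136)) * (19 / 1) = -95 / 17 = -5.59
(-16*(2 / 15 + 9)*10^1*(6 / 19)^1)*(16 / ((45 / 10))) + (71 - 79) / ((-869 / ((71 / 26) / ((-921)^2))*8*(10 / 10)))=-597475903736507 / 364137985926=-1640.80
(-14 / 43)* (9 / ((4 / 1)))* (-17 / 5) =1071 / 430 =2.49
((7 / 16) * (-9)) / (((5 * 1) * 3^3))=-7 / 240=-0.03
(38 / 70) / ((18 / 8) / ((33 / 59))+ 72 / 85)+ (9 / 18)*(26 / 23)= 0.68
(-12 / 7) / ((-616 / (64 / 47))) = 96 / 25333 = 0.00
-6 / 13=-0.46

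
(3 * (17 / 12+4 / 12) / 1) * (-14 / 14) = -21 / 4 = -5.25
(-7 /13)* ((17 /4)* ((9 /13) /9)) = -119 /676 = -0.18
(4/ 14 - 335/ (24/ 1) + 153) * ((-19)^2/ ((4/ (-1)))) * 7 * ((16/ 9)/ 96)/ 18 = -8449927/ 93312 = -90.56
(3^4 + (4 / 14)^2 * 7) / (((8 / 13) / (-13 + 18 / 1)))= 37115 / 56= 662.77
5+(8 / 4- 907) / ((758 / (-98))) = 46240 / 379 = 122.01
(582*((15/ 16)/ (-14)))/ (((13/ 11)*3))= -16005/ 1456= -10.99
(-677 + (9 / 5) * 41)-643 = -6231 / 5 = -1246.20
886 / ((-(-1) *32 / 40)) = 2215 / 2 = 1107.50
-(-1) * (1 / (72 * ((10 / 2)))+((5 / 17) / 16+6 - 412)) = -4969181 / 12240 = -405.98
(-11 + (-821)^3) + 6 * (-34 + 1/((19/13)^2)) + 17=-199773016085/361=-553387856.19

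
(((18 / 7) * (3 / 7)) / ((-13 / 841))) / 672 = -7569 / 71344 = -0.11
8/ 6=4/ 3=1.33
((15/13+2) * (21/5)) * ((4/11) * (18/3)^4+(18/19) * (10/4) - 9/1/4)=339305463/54340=6244.12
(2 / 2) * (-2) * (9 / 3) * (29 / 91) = -174 / 91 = -1.91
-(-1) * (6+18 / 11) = 7.64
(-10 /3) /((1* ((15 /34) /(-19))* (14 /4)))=2584 /63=41.02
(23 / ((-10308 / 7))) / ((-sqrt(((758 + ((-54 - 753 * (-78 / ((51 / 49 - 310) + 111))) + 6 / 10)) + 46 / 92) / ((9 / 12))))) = 805 * sqrt(72049854) / 10208795808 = 0.00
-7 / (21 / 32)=-10.67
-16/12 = -4/3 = -1.33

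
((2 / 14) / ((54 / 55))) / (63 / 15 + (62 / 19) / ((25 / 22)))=26125 / 1269702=0.02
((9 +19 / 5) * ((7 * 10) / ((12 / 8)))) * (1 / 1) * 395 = 707840 / 3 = 235946.67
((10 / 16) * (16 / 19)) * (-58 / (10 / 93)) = -5394 / 19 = -283.89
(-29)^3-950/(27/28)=-685103/27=-25374.19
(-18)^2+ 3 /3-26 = 299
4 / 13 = 0.31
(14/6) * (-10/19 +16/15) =1078/855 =1.26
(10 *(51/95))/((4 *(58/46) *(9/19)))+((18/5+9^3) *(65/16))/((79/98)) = 203123353/54984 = 3694.23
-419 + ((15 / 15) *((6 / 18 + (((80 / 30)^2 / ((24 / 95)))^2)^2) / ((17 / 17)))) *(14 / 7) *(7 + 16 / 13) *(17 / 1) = 1213713712581659 / 6908733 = 175678190.57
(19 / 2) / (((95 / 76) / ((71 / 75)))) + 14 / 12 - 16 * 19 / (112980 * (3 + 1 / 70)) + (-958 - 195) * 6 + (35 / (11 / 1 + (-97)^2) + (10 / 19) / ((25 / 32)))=-1754656307008451 / 253968145500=-6908.96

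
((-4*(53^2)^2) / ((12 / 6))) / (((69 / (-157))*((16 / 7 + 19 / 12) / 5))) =69373108952 / 1495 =46403417.36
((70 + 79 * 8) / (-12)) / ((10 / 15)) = -351 / 4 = -87.75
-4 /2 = -2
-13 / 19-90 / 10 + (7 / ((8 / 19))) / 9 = -10721 / 1368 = -7.84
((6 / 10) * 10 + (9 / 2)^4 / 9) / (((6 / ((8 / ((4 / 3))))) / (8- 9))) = -825 / 16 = -51.56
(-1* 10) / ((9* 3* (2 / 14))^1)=-70 / 27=-2.59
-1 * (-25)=25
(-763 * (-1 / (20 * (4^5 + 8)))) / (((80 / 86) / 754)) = 287651 / 9600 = 29.96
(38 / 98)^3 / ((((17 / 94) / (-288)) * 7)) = -185686848 / 14000231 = -13.26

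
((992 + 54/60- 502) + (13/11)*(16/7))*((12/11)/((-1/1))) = -2280438/4235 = -538.47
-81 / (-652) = 81 / 652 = 0.12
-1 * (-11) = 11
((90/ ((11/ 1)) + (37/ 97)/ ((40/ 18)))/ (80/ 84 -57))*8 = -7487046/ 6279295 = -1.19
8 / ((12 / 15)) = 10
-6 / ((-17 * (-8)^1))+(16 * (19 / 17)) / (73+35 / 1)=223 / 1836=0.12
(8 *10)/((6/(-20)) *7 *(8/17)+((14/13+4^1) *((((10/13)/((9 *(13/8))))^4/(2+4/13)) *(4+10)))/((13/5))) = -118279404656630100/1460964486511313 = -80.96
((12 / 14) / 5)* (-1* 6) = -36 / 35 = -1.03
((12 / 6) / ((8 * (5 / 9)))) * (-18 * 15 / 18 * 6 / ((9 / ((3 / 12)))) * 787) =-7083 / 8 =-885.38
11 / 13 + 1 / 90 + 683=800113 / 1170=683.86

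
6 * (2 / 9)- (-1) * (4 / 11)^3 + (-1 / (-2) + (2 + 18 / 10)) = 226859 / 39930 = 5.68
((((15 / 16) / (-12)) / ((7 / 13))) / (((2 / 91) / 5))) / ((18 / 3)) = -4225 / 768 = -5.50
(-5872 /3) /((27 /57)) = -111568 /27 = -4132.15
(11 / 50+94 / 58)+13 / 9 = 42871 / 13050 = 3.29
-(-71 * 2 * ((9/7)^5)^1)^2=-248897.99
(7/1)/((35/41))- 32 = -119/5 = -23.80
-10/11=-0.91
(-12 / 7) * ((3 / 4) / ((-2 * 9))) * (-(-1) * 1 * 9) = 9 / 14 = 0.64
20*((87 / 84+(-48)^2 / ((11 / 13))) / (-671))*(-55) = 20974375 / 4697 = 4465.48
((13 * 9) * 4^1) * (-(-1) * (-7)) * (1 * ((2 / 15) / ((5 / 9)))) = -19656 / 25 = -786.24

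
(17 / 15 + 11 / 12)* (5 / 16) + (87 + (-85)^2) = 468009 / 64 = 7312.64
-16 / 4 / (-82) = 2 / 41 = 0.05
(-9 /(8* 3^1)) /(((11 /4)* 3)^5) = -128 /13045131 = -0.00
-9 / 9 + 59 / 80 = -21 / 80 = -0.26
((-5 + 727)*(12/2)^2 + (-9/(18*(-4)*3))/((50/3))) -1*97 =10358001/400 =25895.00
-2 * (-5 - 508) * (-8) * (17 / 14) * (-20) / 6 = 232560 / 7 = 33222.86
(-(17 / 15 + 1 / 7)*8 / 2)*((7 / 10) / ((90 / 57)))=-2546 / 1125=-2.26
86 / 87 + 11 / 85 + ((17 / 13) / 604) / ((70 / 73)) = 182122043 / 162583512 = 1.12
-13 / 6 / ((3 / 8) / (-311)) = 16172 / 9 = 1796.89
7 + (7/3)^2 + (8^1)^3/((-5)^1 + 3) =-2192/9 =-243.56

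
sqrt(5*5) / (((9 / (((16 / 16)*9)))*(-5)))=-1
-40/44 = -10/11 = -0.91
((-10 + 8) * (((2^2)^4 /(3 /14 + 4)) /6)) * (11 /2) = -19712 /177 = -111.37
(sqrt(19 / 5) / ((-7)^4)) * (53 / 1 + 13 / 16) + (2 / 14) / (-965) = -1 / 6755 + 123 * sqrt(95) / 27440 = 0.04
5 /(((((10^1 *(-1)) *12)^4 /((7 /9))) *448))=1 /23887872000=0.00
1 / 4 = 0.25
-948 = -948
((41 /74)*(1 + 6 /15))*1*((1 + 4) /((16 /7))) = 2009 /1184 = 1.70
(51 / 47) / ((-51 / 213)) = -213 / 47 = -4.53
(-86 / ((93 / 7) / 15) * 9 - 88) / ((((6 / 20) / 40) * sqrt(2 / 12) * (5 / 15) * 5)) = -2385440 * sqrt(6) / 31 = -188487.45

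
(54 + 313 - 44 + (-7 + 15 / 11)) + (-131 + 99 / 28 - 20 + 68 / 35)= 171.84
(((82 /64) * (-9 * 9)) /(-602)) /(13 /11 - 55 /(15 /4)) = -109593 /8572480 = -0.01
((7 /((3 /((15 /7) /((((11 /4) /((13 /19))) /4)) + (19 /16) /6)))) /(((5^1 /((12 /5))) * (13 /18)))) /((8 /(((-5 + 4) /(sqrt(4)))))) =-981951 /4347200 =-0.23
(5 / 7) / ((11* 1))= 5 / 77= 0.06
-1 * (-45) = 45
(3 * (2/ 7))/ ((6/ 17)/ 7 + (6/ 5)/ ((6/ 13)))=510/ 1577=0.32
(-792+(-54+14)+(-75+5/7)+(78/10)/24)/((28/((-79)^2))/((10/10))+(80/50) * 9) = -1583148229/25171552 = -62.89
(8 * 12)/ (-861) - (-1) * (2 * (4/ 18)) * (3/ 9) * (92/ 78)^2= 1115024/ 11786229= 0.09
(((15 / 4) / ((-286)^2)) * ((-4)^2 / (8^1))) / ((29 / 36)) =135 / 1186042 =0.00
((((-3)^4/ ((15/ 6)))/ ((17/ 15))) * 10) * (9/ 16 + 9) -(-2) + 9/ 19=2736.22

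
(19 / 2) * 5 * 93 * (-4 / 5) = -3534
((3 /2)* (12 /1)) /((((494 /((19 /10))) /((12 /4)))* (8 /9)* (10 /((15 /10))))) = 729 /20800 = 0.04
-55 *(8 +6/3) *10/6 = -2750/3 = -916.67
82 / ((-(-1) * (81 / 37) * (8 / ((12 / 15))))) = 1517 / 405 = 3.75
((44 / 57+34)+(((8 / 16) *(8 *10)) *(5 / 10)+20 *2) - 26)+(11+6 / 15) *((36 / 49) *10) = 426008 / 2793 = 152.53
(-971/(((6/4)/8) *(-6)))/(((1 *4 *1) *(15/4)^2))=31072/2025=15.34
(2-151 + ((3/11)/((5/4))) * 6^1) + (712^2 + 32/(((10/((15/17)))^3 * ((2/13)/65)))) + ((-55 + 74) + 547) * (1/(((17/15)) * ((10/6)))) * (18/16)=548150258329/1080860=507142.70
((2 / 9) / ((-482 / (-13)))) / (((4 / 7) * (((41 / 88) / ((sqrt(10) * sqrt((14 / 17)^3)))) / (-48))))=-896896 * sqrt(595) / 8566827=-2.55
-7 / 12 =-0.58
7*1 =7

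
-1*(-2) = 2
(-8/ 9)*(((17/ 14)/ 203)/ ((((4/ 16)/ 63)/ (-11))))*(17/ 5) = 50864/ 1015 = 50.11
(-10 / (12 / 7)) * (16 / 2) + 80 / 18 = -42.22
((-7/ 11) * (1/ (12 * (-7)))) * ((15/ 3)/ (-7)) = -0.01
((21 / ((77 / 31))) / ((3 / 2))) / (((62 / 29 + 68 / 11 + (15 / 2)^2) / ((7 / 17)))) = 50344 / 1400647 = 0.04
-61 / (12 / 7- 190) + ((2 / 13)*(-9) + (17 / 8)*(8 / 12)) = 36601 / 102804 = 0.36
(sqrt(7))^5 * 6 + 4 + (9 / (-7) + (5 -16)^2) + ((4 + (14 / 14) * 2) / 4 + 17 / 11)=19521 / 154 + 294 * sqrt(7)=904.61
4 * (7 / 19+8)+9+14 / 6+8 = 3010 / 57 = 52.81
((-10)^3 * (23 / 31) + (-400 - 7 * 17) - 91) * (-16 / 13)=670560 / 403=1663.92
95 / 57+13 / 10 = 2.97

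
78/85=0.92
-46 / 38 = -23 / 19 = -1.21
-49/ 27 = -1.81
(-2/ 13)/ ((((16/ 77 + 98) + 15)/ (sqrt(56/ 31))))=-308*sqrt(434)/ 3512951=-0.00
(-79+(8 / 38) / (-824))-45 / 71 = -22129827 / 277894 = -79.63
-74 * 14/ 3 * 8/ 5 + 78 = -7118/ 15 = -474.53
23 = 23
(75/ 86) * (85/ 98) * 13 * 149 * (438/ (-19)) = -2704294125/ 80066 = -33775.81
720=720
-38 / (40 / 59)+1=-1101 / 20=-55.05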